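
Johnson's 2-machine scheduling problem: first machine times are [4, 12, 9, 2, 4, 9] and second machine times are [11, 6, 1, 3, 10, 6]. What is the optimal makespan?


Apply Johnson's rule:
  Group 1 (a <= b): [(4, 2, 3), (1, 4, 11), (5, 4, 10)]
  Group 2 (a > b): [(2, 12, 6), (6, 9, 6), (3, 9, 1)]
Optimal job order: [4, 1, 5, 2, 6, 3]
Schedule:
  Job 4: M1 done at 2, M2 done at 5
  Job 1: M1 done at 6, M2 done at 17
  Job 5: M1 done at 10, M2 done at 27
  Job 2: M1 done at 22, M2 done at 33
  Job 6: M1 done at 31, M2 done at 39
  Job 3: M1 done at 40, M2 done at 41
Makespan = 41

41


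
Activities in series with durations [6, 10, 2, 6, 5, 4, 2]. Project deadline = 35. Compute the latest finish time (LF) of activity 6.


LF(activity 6) = deadline - sum of successor durations
Successors: activities 7 through 7 with durations [2]
Sum of successor durations = 2
LF = 35 - 2 = 33

33


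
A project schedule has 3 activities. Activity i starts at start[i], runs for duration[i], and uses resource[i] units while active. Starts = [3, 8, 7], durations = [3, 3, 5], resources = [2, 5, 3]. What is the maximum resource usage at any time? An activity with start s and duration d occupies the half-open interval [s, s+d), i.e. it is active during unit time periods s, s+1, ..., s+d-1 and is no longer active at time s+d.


Each activity i is active on [start_i, start_i + duration_i).
Compute total resource usage per time slot:
  t=0: active resources = [], total = 0
  t=1: active resources = [], total = 0
  t=2: active resources = [], total = 0
  t=3: active resources = [2], total = 2
  t=4: active resources = [2], total = 2
  t=5: active resources = [2], total = 2
  t=6: active resources = [], total = 0
  t=7: active resources = [3], total = 3
  t=8: active resources = [5, 3], total = 8
  t=9: active resources = [5, 3], total = 8
  t=10: active resources = [5, 3], total = 8
  t=11: active resources = [3], total = 3
Peak resource demand = 8

8


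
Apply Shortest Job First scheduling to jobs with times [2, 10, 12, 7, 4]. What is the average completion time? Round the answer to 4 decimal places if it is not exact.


SJF order (ascending): [2, 4, 7, 10, 12]
Completion times:
  Job 1: burst=2, C=2
  Job 2: burst=4, C=6
  Job 3: burst=7, C=13
  Job 4: burst=10, C=23
  Job 5: burst=12, C=35
Average completion = 79/5 = 15.8

15.8


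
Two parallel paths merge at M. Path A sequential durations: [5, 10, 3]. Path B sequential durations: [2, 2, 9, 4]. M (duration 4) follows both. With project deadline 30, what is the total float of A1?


Forward pass: ES(A1) = sum of predecessors on chain A = 0
EF = ES + duration = 0 + 5 = 5
Backward pass: LF(M) = deadline = 30; LS(M) = 30 - 4 = 26
LF(A1) = LS(M) - sum(successors on chain A) = 26 - 13 = 13
LS = LF - duration = 13 - 5 = 8
Total float = LS - ES = 8 - 0 = 8

8


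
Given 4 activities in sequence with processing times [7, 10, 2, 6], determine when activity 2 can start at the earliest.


Activity 2 starts after activities 1 through 1 complete.
Predecessor durations: [7]
ES = 7 = 7

7


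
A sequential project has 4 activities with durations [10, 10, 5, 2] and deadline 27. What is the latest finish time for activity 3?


LF(activity 3) = deadline - sum of successor durations
Successors: activities 4 through 4 with durations [2]
Sum of successor durations = 2
LF = 27 - 2 = 25

25


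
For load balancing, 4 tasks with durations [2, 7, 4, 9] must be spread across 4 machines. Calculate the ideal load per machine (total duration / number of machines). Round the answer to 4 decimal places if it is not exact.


Total processing time = 2 + 7 + 4 + 9 = 22
Number of machines = 4
Ideal balanced load = 22 / 4 = 5.5

5.5


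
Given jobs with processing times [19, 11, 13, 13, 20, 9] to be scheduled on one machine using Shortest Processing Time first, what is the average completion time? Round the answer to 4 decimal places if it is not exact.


Sort jobs by processing time (SPT order): [9, 11, 13, 13, 19, 20]
Compute completion times sequentially:
  Job 1: processing = 9, completes at 9
  Job 2: processing = 11, completes at 20
  Job 3: processing = 13, completes at 33
  Job 4: processing = 13, completes at 46
  Job 5: processing = 19, completes at 65
  Job 6: processing = 20, completes at 85
Sum of completion times = 258
Average completion time = 258/6 = 43.0

43.0


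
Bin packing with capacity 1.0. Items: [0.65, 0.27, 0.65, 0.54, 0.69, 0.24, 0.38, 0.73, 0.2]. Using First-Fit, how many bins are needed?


Place items sequentially using First-Fit:
  Item 0.65 -> new Bin 1
  Item 0.27 -> Bin 1 (now 0.92)
  Item 0.65 -> new Bin 2
  Item 0.54 -> new Bin 3
  Item 0.69 -> new Bin 4
  Item 0.24 -> Bin 2 (now 0.89)
  Item 0.38 -> Bin 3 (now 0.92)
  Item 0.73 -> new Bin 5
  Item 0.2 -> Bin 4 (now 0.89)
Total bins used = 5

5


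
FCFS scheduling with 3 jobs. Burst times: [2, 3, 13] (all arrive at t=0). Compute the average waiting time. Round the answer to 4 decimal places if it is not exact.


FCFS order (as given): [2, 3, 13]
Waiting times:
  Job 1: wait = 0
  Job 2: wait = 2
  Job 3: wait = 5
Sum of waiting times = 7
Average waiting time = 7/3 = 2.3333

2.3333


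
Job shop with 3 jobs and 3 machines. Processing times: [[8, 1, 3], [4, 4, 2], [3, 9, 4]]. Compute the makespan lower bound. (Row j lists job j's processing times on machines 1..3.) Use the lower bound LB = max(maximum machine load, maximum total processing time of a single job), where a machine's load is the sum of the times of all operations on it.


Machine loads:
  Machine 1: 8 + 4 + 3 = 15
  Machine 2: 1 + 4 + 9 = 14
  Machine 3: 3 + 2 + 4 = 9
Max machine load = 15
Job totals:
  Job 1: 12
  Job 2: 10
  Job 3: 16
Max job total = 16
Lower bound = max(15, 16) = 16

16


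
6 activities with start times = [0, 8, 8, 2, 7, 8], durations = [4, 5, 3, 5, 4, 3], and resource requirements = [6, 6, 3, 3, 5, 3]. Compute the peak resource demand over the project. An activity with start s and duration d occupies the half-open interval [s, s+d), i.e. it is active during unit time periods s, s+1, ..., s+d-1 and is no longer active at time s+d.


Each activity i is active on [start_i, start_i + duration_i).
Compute total resource usage per time slot:
  t=0: active resources = [6], total = 6
  t=1: active resources = [6], total = 6
  t=2: active resources = [6, 3], total = 9
  t=3: active resources = [6, 3], total = 9
  t=4: active resources = [3], total = 3
  t=5: active resources = [3], total = 3
  t=6: active resources = [3], total = 3
  t=7: active resources = [5], total = 5
  t=8: active resources = [6, 3, 5, 3], total = 17
  t=9: active resources = [6, 3, 5, 3], total = 17
  t=10: active resources = [6, 3, 5, 3], total = 17
  t=11: active resources = [6], total = 6
  t=12: active resources = [6], total = 6
Peak resource demand = 17

17


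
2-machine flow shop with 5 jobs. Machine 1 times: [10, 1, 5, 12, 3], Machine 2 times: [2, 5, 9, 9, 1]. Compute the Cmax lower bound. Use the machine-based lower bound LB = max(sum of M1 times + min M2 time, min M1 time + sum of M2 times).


LB1 = sum(M1 times) + min(M2 times) = 31 + 1 = 32
LB2 = min(M1 times) + sum(M2 times) = 1 + 26 = 27
Lower bound = max(LB1, LB2) = max(32, 27) = 32

32


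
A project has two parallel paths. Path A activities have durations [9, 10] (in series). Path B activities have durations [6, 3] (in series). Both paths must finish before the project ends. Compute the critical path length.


Path A total = 9 + 10 = 19
Path B total = 6 + 3 = 9
Critical path = longest path = max(19, 9) = 19

19


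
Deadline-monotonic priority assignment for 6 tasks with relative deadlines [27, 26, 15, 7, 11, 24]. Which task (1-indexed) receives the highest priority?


Sort tasks by relative deadline (ascending):
  Task 4: deadline = 7
  Task 5: deadline = 11
  Task 3: deadline = 15
  Task 6: deadline = 24
  Task 2: deadline = 26
  Task 1: deadline = 27
Priority order (highest first): [4, 5, 3, 6, 2, 1]
Highest priority task = 4

4


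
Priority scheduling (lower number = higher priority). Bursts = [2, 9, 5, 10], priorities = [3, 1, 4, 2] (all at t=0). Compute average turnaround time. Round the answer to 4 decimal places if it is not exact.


Sort by priority (ascending = highest first):
Order: [(1, 9), (2, 10), (3, 2), (4, 5)]
Completion times:
  Priority 1, burst=9, C=9
  Priority 2, burst=10, C=19
  Priority 3, burst=2, C=21
  Priority 4, burst=5, C=26
Average turnaround = 75/4 = 18.75

18.75


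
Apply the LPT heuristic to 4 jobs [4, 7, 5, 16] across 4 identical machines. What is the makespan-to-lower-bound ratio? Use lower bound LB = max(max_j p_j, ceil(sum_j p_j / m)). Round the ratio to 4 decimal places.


LPT order: [16, 7, 5, 4]
Machine loads after assignment: [16, 7, 5, 4]
LPT makespan = 16
Lower bound = max(max_job, ceil(total/4)) = max(16, 8) = 16
Ratio = 16 / 16 = 1.0

1.0


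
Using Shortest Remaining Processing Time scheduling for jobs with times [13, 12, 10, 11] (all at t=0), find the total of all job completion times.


Since all jobs arrive at t=0, SRPT equals SPT ordering.
SPT order: [10, 11, 12, 13]
Completion times:
  Job 1: p=10, C=10
  Job 2: p=11, C=21
  Job 3: p=12, C=33
  Job 4: p=13, C=46
Total completion time = 10 + 21 + 33 + 46 = 110

110


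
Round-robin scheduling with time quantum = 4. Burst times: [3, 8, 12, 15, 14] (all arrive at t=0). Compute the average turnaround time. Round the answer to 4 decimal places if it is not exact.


Time quantum = 4
Execution trace:
  J1 runs 3 units, time = 3
  J2 runs 4 units, time = 7
  J3 runs 4 units, time = 11
  J4 runs 4 units, time = 15
  J5 runs 4 units, time = 19
  J2 runs 4 units, time = 23
  J3 runs 4 units, time = 27
  J4 runs 4 units, time = 31
  J5 runs 4 units, time = 35
  J3 runs 4 units, time = 39
  J4 runs 4 units, time = 43
  J5 runs 4 units, time = 47
  J4 runs 3 units, time = 50
  J5 runs 2 units, time = 52
Finish times: [3, 23, 39, 50, 52]
Average turnaround = 167/5 = 33.4

33.4


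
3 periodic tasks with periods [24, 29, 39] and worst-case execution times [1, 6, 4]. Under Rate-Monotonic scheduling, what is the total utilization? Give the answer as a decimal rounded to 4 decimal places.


Compute individual utilizations (exact fractions):
  Task 1: C/T = 1/24 (approx. 0.0417)
  Task 2: C/T = 6/29 (approx. 0.2069)
  Task 3: C/T = 4/39 (approx. 0.1026)
Total utilization U = 1/24 + 6/29 + 4/39 = 1059/3016
Rounded to 4 decimal places: U = 0.3511
RM (Liu & Layland) bound for 3 tasks = 0.779763; compare with U = 1059/3016 (approx. 0.351127)
U <= bound, so schedulable by RM sufficient condition.

0.3511


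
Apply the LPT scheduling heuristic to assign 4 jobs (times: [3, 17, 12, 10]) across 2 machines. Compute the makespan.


Sort jobs in decreasing order (LPT): [17, 12, 10, 3]
Assign each job to the least loaded machine:
  Machine 1: jobs [17, 3], load = 20
  Machine 2: jobs [12, 10], load = 22
Makespan = max load = 22

22


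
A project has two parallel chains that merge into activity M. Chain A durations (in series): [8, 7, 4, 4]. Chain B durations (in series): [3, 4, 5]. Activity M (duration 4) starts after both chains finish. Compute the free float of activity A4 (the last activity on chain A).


ES(A4) = sum of predecessors on chain A = 19
EF(A4) = ES + duration = 19 + 4 = 23
Successor of A4 is M. ES(M) = max(sum(A), sum(B)) = max(23, 12) = 23
Free float = ES(successor) - EF(current) = 23 - 23 = 0

0


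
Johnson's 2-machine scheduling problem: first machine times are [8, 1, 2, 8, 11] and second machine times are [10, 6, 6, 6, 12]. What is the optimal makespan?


Apply Johnson's rule:
  Group 1 (a <= b): [(2, 1, 6), (3, 2, 6), (1, 8, 10), (5, 11, 12)]
  Group 2 (a > b): [(4, 8, 6)]
Optimal job order: [2, 3, 1, 5, 4]
Schedule:
  Job 2: M1 done at 1, M2 done at 7
  Job 3: M1 done at 3, M2 done at 13
  Job 1: M1 done at 11, M2 done at 23
  Job 5: M1 done at 22, M2 done at 35
  Job 4: M1 done at 30, M2 done at 41
Makespan = 41

41


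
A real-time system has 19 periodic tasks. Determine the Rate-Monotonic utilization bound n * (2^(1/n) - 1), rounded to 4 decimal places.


Compute 2^(1/19) = 1.0371550444
Subtract 1: 1.0371550444 - 1 = 0.0371550444
Multiply by n: 19 * 0.0371550444 = 0.7059458436
Round to 4 dp: 0.7059

0.7059


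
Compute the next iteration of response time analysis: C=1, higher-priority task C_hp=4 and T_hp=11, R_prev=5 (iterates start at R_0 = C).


R_next = C + ceil(R_prev / T_hp) * C_hp
ceil(5 / 11) = ceil(0.4545) = 1
Interference = 1 * 4 = 4
R_next = 1 + 4 = 5
R_next = R_prev, so the iteration has converged (response time = 5).

5


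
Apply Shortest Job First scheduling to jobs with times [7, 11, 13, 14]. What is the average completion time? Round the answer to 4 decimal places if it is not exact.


SJF order (ascending): [7, 11, 13, 14]
Completion times:
  Job 1: burst=7, C=7
  Job 2: burst=11, C=18
  Job 3: burst=13, C=31
  Job 4: burst=14, C=45
Average completion = 101/4 = 25.25

25.25


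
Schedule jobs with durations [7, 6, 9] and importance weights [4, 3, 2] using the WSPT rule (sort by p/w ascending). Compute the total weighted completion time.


Compute p/w ratios and sort ascending (WSPT): [(7, 4), (6, 3), (9, 2)]
Compute weighted completion times:
  Job (p=7,w=4): C=7, w*C=4*7=28
  Job (p=6,w=3): C=13, w*C=3*13=39
  Job (p=9,w=2): C=22, w*C=2*22=44
Total weighted completion time = 111

111


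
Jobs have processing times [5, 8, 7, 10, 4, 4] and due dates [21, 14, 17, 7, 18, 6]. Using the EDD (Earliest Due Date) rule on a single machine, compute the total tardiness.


Sort by due date (EDD order): [(4, 6), (10, 7), (8, 14), (7, 17), (4, 18), (5, 21)]
Compute completion times and tardiness:
  Job 1: p=4, d=6, C=4, tardiness=max(0,4-6)=0
  Job 2: p=10, d=7, C=14, tardiness=max(0,14-7)=7
  Job 3: p=8, d=14, C=22, tardiness=max(0,22-14)=8
  Job 4: p=7, d=17, C=29, tardiness=max(0,29-17)=12
  Job 5: p=4, d=18, C=33, tardiness=max(0,33-18)=15
  Job 6: p=5, d=21, C=38, tardiness=max(0,38-21)=17
Total tardiness = 59

59


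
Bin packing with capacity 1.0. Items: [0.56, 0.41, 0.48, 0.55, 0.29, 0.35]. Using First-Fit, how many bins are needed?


Place items sequentially using First-Fit:
  Item 0.56 -> new Bin 1
  Item 0.41 -> Bin 1 (now 0.97)
  Item 0.48 -> new Bin 2
  Item 0.55 -> new Bin 3
  Item 0.29 -> Bin 2 (now 0.77)
  Item 0.35 -> Bin 3 (now 0.9)
Total bins used = 3

3


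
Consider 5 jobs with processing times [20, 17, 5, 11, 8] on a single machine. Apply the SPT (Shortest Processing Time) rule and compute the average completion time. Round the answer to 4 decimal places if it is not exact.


Sort jobs by processing time (SPT order): [5, 8, 11, 17, 20]
Compute completion times sequentially:
  Job 1: processing = 5, completes at 5
  Job 2: processing = 8, completes at 13
  Job 3: processing = 11, completes at 24
  Job 4: processing = 17, completes at 41
  Job 5: processing = 20, completes at 61
Sum of completion times = 144
Average completion time = 144/5 = 28.8

28.8


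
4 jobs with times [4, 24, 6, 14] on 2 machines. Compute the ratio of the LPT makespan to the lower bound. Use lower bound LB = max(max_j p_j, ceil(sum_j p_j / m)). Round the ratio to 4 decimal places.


LPT order: [24, 14, 6, 4]
Machine loads after assignment: [24, 24]
LPT makespan = 24
Lower bound = max(max_job, ceil(total/2)) = max(24, 24) = 24
Ratio = 24 / 24 = 1.0

1.0


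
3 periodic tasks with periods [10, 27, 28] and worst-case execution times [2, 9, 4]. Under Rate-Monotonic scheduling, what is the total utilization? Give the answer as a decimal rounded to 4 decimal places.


Compute individual utilizations (exact fractions):
  Task 1: C/T = 2/10 = 1/5 (approx. 0.2)
  Task 2: C/T = 9/27 = 1/3 (approx. 0.3333)
  Task 3: C/T = 4/28 = 1/7 (approx. 0.1429)
Total utilization U = 1/5 + 1/3 + 1/7 = 71/105
Rounded to 4 decimal places: U = 0.6762
RM (Liu & Layland) bound for 3 tasks = 0.779763; compare with U = 71/105 (approx. 0.676190)
U <= bound, so schedulable by RM sufficient condition.

0.6762


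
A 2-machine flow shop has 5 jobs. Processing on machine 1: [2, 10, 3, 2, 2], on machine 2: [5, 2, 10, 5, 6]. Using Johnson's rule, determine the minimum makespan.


Apply Johnson's rule:
  Group 1 (a <= b): [(1, 2, 5), (4, 2, 5), (5, 2, 6), (3, 3, 10)]
  Group 2 (a > b): [(2, 10, 2)]
Optimal job order: [1, 4, 5, 3, 2]
Schedule:
  Job 1: M1 done at 2, M2 done at 7
  Job 4: M1 done at 4, M2 done at 12
  Job 5: M1 done at 6, M2 done at 18
  Job 3: M1 done at 9, M2 done at 28
  Job 2: M1 done at 19, M2 done at 30
Makespan = 30

30


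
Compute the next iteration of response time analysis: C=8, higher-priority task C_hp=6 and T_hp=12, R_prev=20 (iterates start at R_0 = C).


R_next = C + ceil(R_prev / T_hp) * C_hp
ceil(20 / 12) = ceil(1.6667) = 2
Interference = 2 * 6 = 12
R_next = 8 + 12 = 20
R_next = R_prev, so the iteration has converged (response time = 20).

20


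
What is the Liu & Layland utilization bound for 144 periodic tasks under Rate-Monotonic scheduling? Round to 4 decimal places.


Compute 2^(1/144) = 1.0048251257
Subtract 1: 1.0048251257 - 1 = 0.0048251257
Multiply by n: 144 * 0.0048251257 = 0.6948181008
Round to 4 dp: 0.6948

0.6948


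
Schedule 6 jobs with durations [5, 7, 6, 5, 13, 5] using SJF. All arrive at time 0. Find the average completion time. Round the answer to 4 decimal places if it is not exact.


SJF order (ascending): [5, 5, 5, 6, 7, 13]
Completion times:
  Job 1: burst=5, C=5
  Job 2: burst=5, C=10
  Job 3: burst=5, C=15
  Job 4: burst=6, C=21
  Job 5: burst=7, C=28
  Job 6: burst=13, C=41
Average completion = 120/6 = 20.0

20.0


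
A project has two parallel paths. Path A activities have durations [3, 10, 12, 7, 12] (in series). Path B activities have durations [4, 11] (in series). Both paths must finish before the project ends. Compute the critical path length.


Path A total = 3 + 10 + 12 + 7 + 12 = 44
Path B total = 4 + 11 = 15
Critical path = longest path = max(44, 15) = 44

44


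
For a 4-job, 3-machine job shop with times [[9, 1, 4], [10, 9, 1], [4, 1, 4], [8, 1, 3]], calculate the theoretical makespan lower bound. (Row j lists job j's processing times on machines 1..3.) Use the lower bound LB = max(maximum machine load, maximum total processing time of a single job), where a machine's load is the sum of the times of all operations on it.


Machine loads:
  Machine 1: 9 + 10 + 4 + 8 = 31
  Machine 2: 1 + 9 + 1 + 1 = 12
  Machine 3: 4 + 1 + 4 + 3 = 12
Max machine load = 31
Job totals:
  Job 1: 14
  Job 2: 20
  Job 3: 9
  Job 4: 12
Max job total = 20
Lower bound = max(31, 20) = 31

31


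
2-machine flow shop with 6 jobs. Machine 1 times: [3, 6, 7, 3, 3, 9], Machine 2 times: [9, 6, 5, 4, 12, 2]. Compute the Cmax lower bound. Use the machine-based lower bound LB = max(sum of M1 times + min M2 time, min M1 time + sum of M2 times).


LB1 = sum(M1 times) + min(M2 times) = 31 + 2 = 33
LB2 = min(M1 times) + sum(M2 times) = 3 + 38 = 41
Lower bound = max(LB1, LB2) = max(33, 41) = 41

41


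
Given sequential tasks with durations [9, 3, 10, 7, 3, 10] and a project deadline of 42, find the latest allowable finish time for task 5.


LF(activity 5) = deadline - sum of successor durations
Successors: activities 6 through 6 with durations [10]
Sum of successor durations = 10
LF = 42 - 10 = 32

32


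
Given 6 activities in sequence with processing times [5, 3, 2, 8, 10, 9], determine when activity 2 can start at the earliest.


Activity 2 starts after activities 1 through 1 complete.
Predecessor durations: [5]
ES = 5 = 5

5


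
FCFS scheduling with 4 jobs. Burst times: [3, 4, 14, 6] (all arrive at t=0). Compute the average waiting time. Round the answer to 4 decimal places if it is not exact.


FCFS order (as given): [3, 4, 14, 6]
Waiting times:
  Job 1: wait = 0
  Job 2: wait = 3
  Job 3: wait = 7
  Job 4: wait = 21
Sum of waiting times = 31
Average waiting time = 31/4 = 7.75

7.75


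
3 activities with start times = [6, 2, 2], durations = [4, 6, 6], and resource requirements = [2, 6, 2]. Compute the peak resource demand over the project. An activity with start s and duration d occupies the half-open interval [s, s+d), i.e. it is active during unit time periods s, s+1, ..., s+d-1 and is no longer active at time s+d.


Each activity i is active on [start_i, start_i + duration_i).
Compute total resource usage per time slot:
  t=0: active resources = [], total = 0
  t=1: active resources = [], total = 0
  t=2: active resources = [6, 2], total = 8
  t=3: active resources = [6, 2], total = 8
  t=4: active resources = [6, 2], total = 8
  t=5: active resources = [6, 2], total = 8
  t=6: active resources = [2, 6, 2], total = 10
  t=7: active resources = [2, 6, 2], total = 10
  t=8: active resources = [2], total = 2
  t=9: active resources = [2], total = 2
Peak resource demand = 10

10


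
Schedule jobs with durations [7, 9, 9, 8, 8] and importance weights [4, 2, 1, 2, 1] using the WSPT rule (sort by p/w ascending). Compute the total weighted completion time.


Compute p/w ratios and sort ascending (WSPT): [(7, 4), (8, 2), (9, 2), (8, 1), (9, 1)]
Compute weighted completion times:
  Job (p=7,w=4): C=7, w*C=4*7=28
  Job (p=8,w=2): C=15, w*C=2*15=30
  Job (p=9,w=2): C=24, w*C=2*24=48
  Job (p=8,w=1): C=32, w*C=1*32=32
  Job (p=9,w=1): C=41, w*C=1*41=41
Total weighted completion time = 179

179


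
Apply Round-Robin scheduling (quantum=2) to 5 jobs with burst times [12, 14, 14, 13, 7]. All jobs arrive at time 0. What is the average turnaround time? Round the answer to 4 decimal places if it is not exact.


Time quantum = 2
Execution trace:
  J1 runs 2 units, time = 2
  J2 runs 2 units, time = 4
  J3 runs 2 units, time = 6
  J4 runs 2 units, time = 8
  J5 runs 2 units, time = 10
  J1 runs 2 units, time = 12
  J2 runs 2 units, time = 14
  J3 runs 2 units, time = 16
  J4 runs 2 units, time = 18
  J5 runs 2 units, time = 20
  J1 runs 2 units, time = 22
  J2 runs 2 units, time = 24
  J3 runs 2 units, time = 26
  J4 runs 2 units, time = 28
  J5 runs 2 units, time = 30
  J1 runs 2 units, time = 32
  J2 runs 2 units, time = 34
  J3 runs 2 units, time = 36
  J4 runs 2 units, time = 38
  J5 runs 1 units, time = 39
  J1 runs 2 units, time = 41
  J2 runs 2 units, time = 43
  J3 runs 2 units, time = 45
  J4 runs 2 units, time = 47
  J1 runs 2 units, time = 49
  J2 runs 2 units, time = 51
  J3 runs 2 units, time = 53
  J4 runs 2 units, time = 55
  J2 runs 2 units, time = 57
  J3 runs 2 units, time = 59
  J4 runs 1 units, time = 60
Finish times: [49, 57, 59, 60, 39]
Average turnaround = 264/5 = 52.8

52.8


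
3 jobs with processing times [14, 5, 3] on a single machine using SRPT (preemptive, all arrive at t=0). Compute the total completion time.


Since all jobs arrive at t=0, SRPT equals SPT ordering.
SPT order: [3, 5, 14]
Completion times:
  Job 1: p=3, C=3
  Job 2: p=5, C=8
  Job 3: p=14, C=22
Total completion time = 3 + 8 + 22 = 33

33


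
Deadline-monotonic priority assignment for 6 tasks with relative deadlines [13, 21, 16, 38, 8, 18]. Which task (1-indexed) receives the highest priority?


Sort tasks by relative deadline (ascending):
  Task 5: deadline = 8
  Task 1: deadline = 13
  Task 3: deadline = 16
  Task 6: deadline = 18
  Task 2: deadline = 21
  Task 4: deadline = 38
Priority order (highest first): [5, 1, 3, 6, 2, 4]
Highest priority task = 5

5


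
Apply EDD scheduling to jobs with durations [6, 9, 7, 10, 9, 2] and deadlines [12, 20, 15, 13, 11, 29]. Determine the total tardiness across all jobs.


Sort by due date (EDD order): [(9, 11), (6, 12), (10, 13), (7, 15), (9, 20), (2, 29)]
Compute completion times and tardiness:
  Job 1: p=9, d=11, C=9, tardiness=max(0,9-11)=0
  Job 2: p=6, d=12, C=15, tardiness=max(0,15-12)=3
  Job 3: p=10, d=13, C=25, tardiness=max(0,25-13)=12
  Job 4: p=7, d=15, C=32, tardiness=max(0,32-15)=17
  Job 5: p=9, d=20, C=41, tardiness=max(0,41-20)=21
  Job 6: p=2, d=29, C=43, tardiness=max(0,43-29)=14
Total tardiness = 67

67


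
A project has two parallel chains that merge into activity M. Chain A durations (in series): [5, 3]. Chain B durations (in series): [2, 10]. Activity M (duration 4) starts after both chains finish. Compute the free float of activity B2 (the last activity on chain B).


ES(B2) = sum of predecessors on chain B = 2
EF(B2) = ES + duration = 2 + 10 = 12
Successor of B2 is M. ES(M) = max(sum(A), sum(B)) = max(8, 12) = 12
Free float = ES(successor) - EF(current) = 12 - 12 = 0

0


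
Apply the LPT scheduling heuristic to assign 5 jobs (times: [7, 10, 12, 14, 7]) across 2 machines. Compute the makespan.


Sort jobs in decreasing order (LPT): [14, 12, 10, 7, 7]
Assign each job to the least loaded machine:
  Machine 1: jobs [14, 7, 7], load = 28
  Machine 2: jobs [12, 10], load = 22
Makespan = max load = 28

28


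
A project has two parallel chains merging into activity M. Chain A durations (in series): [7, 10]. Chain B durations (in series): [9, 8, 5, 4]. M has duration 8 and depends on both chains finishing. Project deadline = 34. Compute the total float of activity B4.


Forward pass: ES(B4) = sum of predecessors on chain B = 22
EF = ES + duration = 22 + 4 = 26
Backward pass: LF(M) = deadline = 34; LS(M) = 34 - 8 = 26
LF(B4) = LS(M) - sum(successors on chain B) = 26 - 0 = 26
LS = LF - duration = 26 - 4 = 22
Total float = LS - ES = 22 - 22 = 0

0


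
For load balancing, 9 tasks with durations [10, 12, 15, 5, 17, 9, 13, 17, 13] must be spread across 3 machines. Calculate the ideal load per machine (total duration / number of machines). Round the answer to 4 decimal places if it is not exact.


Total processing time = 10 + 12 + 15 + 5 + 17 + 9 + 13 + 17 + 13 = 111
Number of machines = 3
Ideal balanced load = 111 / 3 = 37.0

37.0


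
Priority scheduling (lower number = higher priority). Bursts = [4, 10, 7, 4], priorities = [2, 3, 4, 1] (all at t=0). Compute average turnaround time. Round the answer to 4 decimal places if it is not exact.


Sort by priority (ascending = highest first):
Order: [(1, 4), (2, 4), (3, 10), (4, 7)]
Completion times:
  Priority 1, burst=4, C=4
  Priority 2, burst=4, C=8
  Priority 3, burst=10, C=18
  Priority 4, burst=7, C=25
Average turnaround = 55/4 = 13.75

13.75


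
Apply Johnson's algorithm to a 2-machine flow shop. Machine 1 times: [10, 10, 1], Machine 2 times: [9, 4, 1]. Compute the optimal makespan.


Apply Johnson's rule:
  Group 1 (a <= b): [(3, 1, 1)]
  Group 2 (a > b): [(1, 10, 9), (2, 10, 4)]
Optimal job order: [3, 1, 2]
Schedule:
  Job 3: M1 done at 1, M2 done at 2
  Job 1: M1 done at 11, M2 done at 20
  Job 2: M1 done at 21, M2 done at 25
Makespan = 25

25


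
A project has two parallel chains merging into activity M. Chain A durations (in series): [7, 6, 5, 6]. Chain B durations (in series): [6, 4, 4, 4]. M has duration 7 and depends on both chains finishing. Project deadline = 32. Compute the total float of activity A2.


Forward pass: ES(A2) = sum of predecessors on chain A = 7
EF = ES + duration = 7 + 6 = 13
Backward pass: LF(M) = deadline = 32; LS(M) = 32 - 7 = 25
LF(A2) = LS(M) - sum(successors on chain A) = 25 - 11 = 14
LS = LF - duration = 14 - 6 = 8
Total float = LS - ES = 8 - 7 = 1

1


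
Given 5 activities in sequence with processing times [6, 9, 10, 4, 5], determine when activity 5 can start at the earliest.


Activity 5 starts after activities 1 through 4 complete.
Predecessor durations: [6, 9, 10, 4]
ES = 6 + 9 + 10 + 4 = 29

29


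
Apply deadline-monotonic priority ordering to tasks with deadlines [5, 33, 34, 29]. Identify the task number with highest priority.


Sort tasks by relative deadline (ascending):
  Task 1: deadline = 5
  Task 4: deadline = 29
  Task 2: deadline = 33
  Task 3: deadline = 34
Priority order (highest first): [1, 4, 2, 3]
Highest priority task = 1

1


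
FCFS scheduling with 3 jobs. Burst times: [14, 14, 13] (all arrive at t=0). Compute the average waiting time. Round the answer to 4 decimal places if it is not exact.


FCFS order (as given): [14, 14, 13]
Waiting times:
  Job 1: wait = 0
  Job 2: wait = 14
  Job 3: wait = 28
Sum of waiting times = 42
Average waiting time = 42/3 = 14.0

14.0


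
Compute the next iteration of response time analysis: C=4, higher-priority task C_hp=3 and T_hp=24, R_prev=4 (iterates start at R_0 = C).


R_next = C + ceil(R_prev / T_hp) * C_hp
ceil(4 / 24) = ceil(0.1667) = 1
Interference = 1 * 3 = 3
R_next = 4 + 3 = 7

7


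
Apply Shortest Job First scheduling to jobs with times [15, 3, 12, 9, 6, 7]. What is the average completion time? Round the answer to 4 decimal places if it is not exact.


SJF order (ascending): [3, 6, 7, 9, 12, 15]
Completion times:
  Job 1: burst=3, C=3
  Job 2: burst=6, C=9
  Job 3: burst=7, C=16
  Job 4: burst=9, C=25
  Job 5: burst=12, C=37
  Job 6: burst=15, C=52
Average completion = 142/6 = 23.6667

23.6667


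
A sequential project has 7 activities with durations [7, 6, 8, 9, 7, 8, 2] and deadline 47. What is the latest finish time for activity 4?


LF(activity 4) = deadline - sum of successor durations
Successors: activities 5 through 7 with durations [7, 8, 2]
Sum of successor durations = 17
LF = 47 - 17 = 30

30


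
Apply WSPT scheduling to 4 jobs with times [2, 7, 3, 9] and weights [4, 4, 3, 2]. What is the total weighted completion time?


Compute p/w ratios and sort ascending (WSPT): [(2, 4), (3, 3), (7, 4), (9, 2)]
Compute weighted completion times:
  Job (p=2,w=4): C=2, w*C=4*2=8
  Job (p=3,w=3): C=5, w*C=3*5=15
  Job (p=7,w=4): C=12, w*C=4*12=48
  Job (p=9,w=2): C=21, w*C=2*21=42
Total weighted completion time = 113

113


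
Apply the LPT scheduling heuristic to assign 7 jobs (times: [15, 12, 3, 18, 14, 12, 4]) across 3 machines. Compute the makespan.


Sort jobs in decreasing order (LPT): [18, 15, 14, 12, 12, 4, 3]
Assign each job to the least loaded machine:
  Machine 1: jobs [18, 4, 3], load = 25
  Machine 2: jobs [15, 12], load = 27
  Machine 3: jobs [14, 12], load = 26
Makespan = max load = 27

27


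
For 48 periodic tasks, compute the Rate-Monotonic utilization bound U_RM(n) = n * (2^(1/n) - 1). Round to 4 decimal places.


Compute 2^(1/48) = 1.0145453349
Subtract 1: 1.0145453349 - 1 = 0.0145453349
Multiply by n: 48 * 0.0145453349 = 0.6981760752
Round to 4 dp: 0.6982

0.6982


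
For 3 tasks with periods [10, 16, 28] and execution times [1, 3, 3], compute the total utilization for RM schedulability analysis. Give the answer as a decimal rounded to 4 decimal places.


Compute individual utilizations (exact fractions):
  Task 1: C/T = 1/10 (approx. 0.1)
  Task 2: C/T = 3/16 (approx. 0.1875)
  Task 3: C/T = 3/28 (approx. 0.1071)
Total utilization U = 1/10 + 3/16 + 3/28 = 221/560
Rounded to 4 decimal places: U = 0.3946
RM (Liu & Layland) bound for 3 tasks = 0.779763; compare with U = 221/560 (approx. 0.394643)
U <= bound, so schedulable by RM sufficient condition.

0.3946


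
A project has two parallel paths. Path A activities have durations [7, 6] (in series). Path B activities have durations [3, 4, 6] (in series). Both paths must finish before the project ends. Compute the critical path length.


Path A total = 7 + 6 = 13
Path B total = 3 + 4 + 6 = 13
Critical path = longest path = max(13, 13) = 13

13


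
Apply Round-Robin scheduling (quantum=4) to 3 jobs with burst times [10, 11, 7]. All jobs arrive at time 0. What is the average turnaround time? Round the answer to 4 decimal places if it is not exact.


Time quantum = 4
Execution trace:
  J1 runs 4 units, time = 4
  J2 runs 4 units, time = 8
  J3 runs 4 units, time = 12
  J1 runs 4 units, time = 16
  J2 runs 4 units, time = 20
  J3 runs 3 units, time = 23
  J1 runs 2 units, time = 25
  J2 runs 3 units, time = 28
Finish times: [25, 28, 23]
Average turnaround = 76/3 = 25.3333

25.3333


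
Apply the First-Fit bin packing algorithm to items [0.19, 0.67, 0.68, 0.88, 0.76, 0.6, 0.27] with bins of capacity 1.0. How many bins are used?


Place items sequentially using First-Fit:
  Item 0.19 -> new Bin 1
  Item 0.67 -> Bin 1 (now 0.86)
  Item 0.68 -> new Bin 2
  Item 0.88 -> new Bin 3
  Item 0.76 -> new Bin 4
  Item 0.6 -> new Bin 5
  Item 0.27 -> Bin 2 (now 0.95)
Total bins used = 5

5


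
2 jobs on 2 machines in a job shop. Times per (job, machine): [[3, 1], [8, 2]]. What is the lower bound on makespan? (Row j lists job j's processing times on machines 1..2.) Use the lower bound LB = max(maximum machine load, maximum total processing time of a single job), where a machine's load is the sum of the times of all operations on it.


Machine loads:
  Machine 1: 3 + 8 = 11
  Machine 2: 1 + 2 = 3
Max machine load = 11
Job totals:
  Job 1: 4
  Job 2: 10
Max job total = 10
Lower bound = max(11, 10) = 11

11


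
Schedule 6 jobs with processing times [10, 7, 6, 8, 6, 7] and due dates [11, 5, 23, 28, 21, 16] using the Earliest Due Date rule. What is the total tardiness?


Sort by due date (EDD order): [(7, 5), (10, 11), (7, 16), (6, 21), (6, 23), (8, 28)]
Compute completion times and tardiness:
  Job 1: p=7, d=5, C=7, tardiness=max(0,7-5)=2
  Job 2: p=10, d=11, C=17, tardiness=max(0,17-11)=6
  Job 3: p=7, d=16, C=24, tardiness=max(0,24-16)=8
  Job 4: p=6, d=21, C=30, tardiness=max(0,30-21)=9
  Job 5: p=6, d=23, C=36, tardiness=max(0,36-23)=13
  Job 6: p=8, d=28, C=44, tardiness=max(0,44-28)=16
Total tardiness = 54

54


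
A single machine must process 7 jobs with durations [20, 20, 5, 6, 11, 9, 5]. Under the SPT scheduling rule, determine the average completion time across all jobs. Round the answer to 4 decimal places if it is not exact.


Sort jobs by processing time (SPT order): [5, 5, 6, 9, 11, 20, 20]
Compute completion times sequentially:
  Job 1: processing = 5, completes at 5
  Job 2: processing = 5, completes at 10
  Job 3: processing = 6, completes at 16
  Job 4: processing = 9, completes at 25
  Job 5: processing = 11, completes at 36
  Job 6: processing = 20, completes at 56
  Job 7: processing = 20, completes at 76
Sum of completion times = 224
Average completion time = 224/7 = 32.0

32.0


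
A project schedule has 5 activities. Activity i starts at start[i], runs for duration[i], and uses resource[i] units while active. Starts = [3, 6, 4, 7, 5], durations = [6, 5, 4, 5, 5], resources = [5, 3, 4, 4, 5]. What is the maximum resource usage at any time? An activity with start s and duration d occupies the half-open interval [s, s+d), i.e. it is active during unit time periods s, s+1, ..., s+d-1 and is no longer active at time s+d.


Each activity i is active on [start_i, start_i + duration_i).
Compute total resource usage per time slot:
  t=0: active resources = [], total = 0
  t=1: active resources = [], total = 0
  t=2: active resources = [], total = 0
  t=3: active resources = [5], total = 5
  t=4: active resources = [5, 4], total = 9
  t=5: active resources = [5, 4, 5], total = 14
  t=6: active resources = [5, 3, 4, 5], total = 17
  t=7: active resources = [5, 3, 4, 4, 5], total = 21
  t=8: active resources = [5, 3, 4, 5], total = 17
  t=9: active resources = [3, 4, 5], total = 12
  t=10: active resources = [3, 4], total = 7
  t=11: active resources = [4], total = 4
Peak resource demand = 21

21


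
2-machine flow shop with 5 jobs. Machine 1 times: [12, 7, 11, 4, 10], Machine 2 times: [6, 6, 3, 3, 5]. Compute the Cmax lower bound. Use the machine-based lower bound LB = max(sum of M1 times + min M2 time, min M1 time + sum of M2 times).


LB1 = sum(M1 times) + min(M2 times) = 44 + 3 = 47
LB2 = min(M1 times) + sum(M2 times) = 4 + 23 = 27
Lower bound = max(LB1, LB2) = max(47, 27) = 47

47


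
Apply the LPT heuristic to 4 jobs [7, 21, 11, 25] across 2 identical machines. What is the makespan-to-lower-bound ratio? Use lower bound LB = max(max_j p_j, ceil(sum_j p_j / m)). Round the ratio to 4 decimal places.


LPT order: [25, 21, 11, 7]
Machine loads after assignment: [32, 32]
LPT makespan = 32
Lower bound = max(max_job, ceil(total/2)) = max(25, 32) = 32
Ratio = 32 / 32 = 1.0

1.0


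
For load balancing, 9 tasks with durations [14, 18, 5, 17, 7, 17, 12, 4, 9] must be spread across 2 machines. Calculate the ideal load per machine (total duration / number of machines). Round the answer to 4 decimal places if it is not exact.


Total processing time = 14 + 18 + 5 + 17 + 7 + 17 + 12 + 4 + 9 = 103
Number of machines = 2
Ideal balanced load = 103 / 2 = 51.5

51.5


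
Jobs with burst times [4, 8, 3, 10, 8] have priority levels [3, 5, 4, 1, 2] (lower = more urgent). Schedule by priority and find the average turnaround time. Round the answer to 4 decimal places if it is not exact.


Sort by priority (ascending = highest first):
Order: [(1, 10), (2, 8), (3, 4), (4, 3), (5, 8)]
Completion times:
  Priority 1, burst=10, C=10
  Priority 2, burst=8, C=18
  Priority 3, burst=4, C=22
  Priority 4, burst=3, C=25
  Priority 5, burst=8, C=33
Average turnaround = 108/5 = 21.6

21.6


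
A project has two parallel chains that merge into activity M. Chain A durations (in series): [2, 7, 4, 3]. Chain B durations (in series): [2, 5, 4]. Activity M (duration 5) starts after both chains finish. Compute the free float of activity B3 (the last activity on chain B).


ES(B3) = sum of predecessors on chain B = 7
EF(B3) = ES + duration = 7 + 4 = 11
Successor of B3 is M. ES(M) = max(sum(A), sum(B)) = max(16, 11) = 16
Free float = ES(successor) - EF(current) = 16 - 11 = 5

5


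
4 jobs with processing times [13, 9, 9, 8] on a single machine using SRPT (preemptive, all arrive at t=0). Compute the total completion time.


Since all jobs arrive at t=0, SRPT equals SPT ordering.
SPT order: [8, 9, 9, 13]
Completion times:
  Job 1: p=8, C=8
  Job 2: p=9, C=17
  Job 3: p=9, C=26
  Job 4: p=13, C=39
Total completion time = 8 + 17 + 26 + 39 = 90

90


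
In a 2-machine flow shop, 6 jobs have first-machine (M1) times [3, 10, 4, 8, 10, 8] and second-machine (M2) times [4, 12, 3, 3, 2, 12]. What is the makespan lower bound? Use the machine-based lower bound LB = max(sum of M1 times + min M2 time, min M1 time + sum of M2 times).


LB1 = sum(M1 times) + min(M2 times) = 43 + 2 = 45
LB2 = min(M1 times) + sum(M2 times) = 3 + 36 = 39
Lower bound = max(LB1, LB2) = max(45, 39) = 45

45


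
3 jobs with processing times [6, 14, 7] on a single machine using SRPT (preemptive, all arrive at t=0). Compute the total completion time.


Since all jobs arrive at t=0, SRPT equals SPT ordering.
SPT order: [6, 7, 14]
Completion times:
  Job 1: p=6, C=6
  Job 2: p=7, C=13
  Job 3: p=14, C=27
Total completion time = 6 + 13 + 27 = 46

46


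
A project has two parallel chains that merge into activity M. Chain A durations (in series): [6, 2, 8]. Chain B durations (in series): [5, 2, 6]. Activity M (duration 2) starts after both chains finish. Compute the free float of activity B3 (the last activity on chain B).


ES(B3) = sum of predecessors on chain B = 7
EF(B3) = ES + duration = 7 + 6 = 13
Successor of B3 is M. ES(M) = max(sum(A), sum(B)) = max(16, 13) = 16
Free float = ES(successor) - EF(current) = 16 - 13 = 3

3


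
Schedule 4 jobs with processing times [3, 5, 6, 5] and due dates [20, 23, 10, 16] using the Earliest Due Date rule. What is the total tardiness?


Sort by due date (EDD order): [(6, 10), (5, 16), (3, 20), (5, 23)]
Compute completion times and tardiness:
  Job 1: p=6, d=10, C=6, tardiness=max(0,6-10)=0
  Job 2: p=5, d=16, C=11, tardiness=max(0,11-16)=0
  Job 3: p=3, d=20, C=14, tardiness=max(0,14-20)=0
  Job 4: p=5, d=23, C=19, tardiness=max(0,19-23)=0
Total tardiness = 0

0


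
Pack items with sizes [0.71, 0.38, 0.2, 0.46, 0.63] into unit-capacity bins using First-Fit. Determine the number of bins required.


Place items sequentially using First-Fit:
  Item 0.71 -> new Bin 1
  Item 0.38 -> new Bin 2
  Item 0.2 -> Bin 1 (now 0.91)
  Item 0.46 -> Bin 2 (now 0.84)
  Item 0.63 -> new Bin 3
Total bins used = 3

3


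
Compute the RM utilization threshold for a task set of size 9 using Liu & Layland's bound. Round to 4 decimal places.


Compute 2^(1/9) = 1.0800597389
Subtract 1: 1.0800597389 - 1 = 0.0800597389
Multiply by n: 9 * 0.0800597389 = 0.7205376501
Round to 4 dp: 0.7205

0.7205
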